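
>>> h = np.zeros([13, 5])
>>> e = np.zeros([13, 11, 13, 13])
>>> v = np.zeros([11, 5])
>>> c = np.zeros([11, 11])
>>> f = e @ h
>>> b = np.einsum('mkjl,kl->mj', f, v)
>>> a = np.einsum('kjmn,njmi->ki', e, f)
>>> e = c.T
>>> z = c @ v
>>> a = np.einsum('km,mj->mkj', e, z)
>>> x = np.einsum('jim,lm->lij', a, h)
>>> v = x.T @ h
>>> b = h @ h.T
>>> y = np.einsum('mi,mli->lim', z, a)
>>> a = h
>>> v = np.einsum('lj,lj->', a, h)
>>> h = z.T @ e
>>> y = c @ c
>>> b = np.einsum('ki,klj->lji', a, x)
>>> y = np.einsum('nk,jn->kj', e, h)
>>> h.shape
(5, 11)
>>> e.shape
(11, 11)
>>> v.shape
()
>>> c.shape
(11, 11)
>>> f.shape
(13, 11, 13, 5)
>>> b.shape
(11, 11, 5)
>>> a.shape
(13, 5)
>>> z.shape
(11, 5)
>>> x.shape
(13, 11, 11)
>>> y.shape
(11, 5)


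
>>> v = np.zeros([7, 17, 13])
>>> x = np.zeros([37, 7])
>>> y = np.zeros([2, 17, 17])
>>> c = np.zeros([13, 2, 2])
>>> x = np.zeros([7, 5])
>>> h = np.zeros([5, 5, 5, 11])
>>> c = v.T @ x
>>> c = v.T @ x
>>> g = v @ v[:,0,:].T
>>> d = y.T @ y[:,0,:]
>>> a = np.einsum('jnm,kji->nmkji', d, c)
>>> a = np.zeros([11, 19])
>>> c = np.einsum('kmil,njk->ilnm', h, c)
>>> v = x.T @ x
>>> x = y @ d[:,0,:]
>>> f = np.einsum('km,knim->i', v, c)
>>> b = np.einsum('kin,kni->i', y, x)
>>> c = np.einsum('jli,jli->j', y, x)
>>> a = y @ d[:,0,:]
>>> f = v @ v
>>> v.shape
(5, 5)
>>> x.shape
(2, 17, 17)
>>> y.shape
(2, 17, 17)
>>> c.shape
(2,)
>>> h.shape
(5, 5, 5, 11)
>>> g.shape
(7, 17, 7)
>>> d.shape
(17, 17, 17)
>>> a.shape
(2, 17, 17)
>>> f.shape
(5, 5)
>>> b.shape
(17,)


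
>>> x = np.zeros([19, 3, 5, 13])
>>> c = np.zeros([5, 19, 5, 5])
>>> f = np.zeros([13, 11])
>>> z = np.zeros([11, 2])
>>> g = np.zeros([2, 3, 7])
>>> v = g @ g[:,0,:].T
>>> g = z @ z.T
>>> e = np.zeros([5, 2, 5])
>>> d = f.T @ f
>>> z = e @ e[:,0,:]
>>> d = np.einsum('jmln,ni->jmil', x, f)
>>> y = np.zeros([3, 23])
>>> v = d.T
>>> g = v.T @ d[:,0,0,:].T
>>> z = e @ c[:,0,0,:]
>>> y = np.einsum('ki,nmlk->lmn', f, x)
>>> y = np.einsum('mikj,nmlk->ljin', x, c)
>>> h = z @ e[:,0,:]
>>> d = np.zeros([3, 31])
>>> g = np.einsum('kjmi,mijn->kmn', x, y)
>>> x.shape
(19, 3, 5, 13)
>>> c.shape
(5, 19, 5, 5)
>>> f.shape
(13, 11)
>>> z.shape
(5, 2, 5)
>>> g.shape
(19, 5, 5)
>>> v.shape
(5, 11, 3, 19)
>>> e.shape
(5, 2, 5)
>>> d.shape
(3, 31)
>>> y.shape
(5, 13, 3, 5)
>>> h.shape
(5, 2, 5)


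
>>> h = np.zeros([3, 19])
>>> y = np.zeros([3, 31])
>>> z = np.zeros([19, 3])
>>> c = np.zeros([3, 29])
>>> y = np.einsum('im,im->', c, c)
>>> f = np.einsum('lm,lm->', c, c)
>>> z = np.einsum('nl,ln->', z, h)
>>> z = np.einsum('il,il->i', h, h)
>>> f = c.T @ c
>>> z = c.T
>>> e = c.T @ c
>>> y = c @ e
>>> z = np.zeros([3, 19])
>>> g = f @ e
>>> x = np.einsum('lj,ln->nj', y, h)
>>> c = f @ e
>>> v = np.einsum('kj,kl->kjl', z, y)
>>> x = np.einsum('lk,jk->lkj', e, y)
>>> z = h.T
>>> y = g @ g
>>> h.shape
(3, 19)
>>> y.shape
(29, 29)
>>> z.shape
(19, 3)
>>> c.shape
(29, 29)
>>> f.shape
(29, 29)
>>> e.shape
(29, 29)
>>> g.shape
(29, 29)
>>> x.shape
(29, 29, 3)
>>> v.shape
(3, 19, 29)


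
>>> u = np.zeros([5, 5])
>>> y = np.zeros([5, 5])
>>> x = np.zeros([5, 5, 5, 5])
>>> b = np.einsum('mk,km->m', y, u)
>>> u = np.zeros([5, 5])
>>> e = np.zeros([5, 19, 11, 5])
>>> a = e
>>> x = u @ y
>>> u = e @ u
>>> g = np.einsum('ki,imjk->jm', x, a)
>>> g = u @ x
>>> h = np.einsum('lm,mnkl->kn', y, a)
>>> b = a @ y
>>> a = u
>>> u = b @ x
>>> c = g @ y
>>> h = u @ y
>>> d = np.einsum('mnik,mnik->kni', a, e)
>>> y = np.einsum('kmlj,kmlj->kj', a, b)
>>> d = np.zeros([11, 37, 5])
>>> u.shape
(5, 19, 11, 5)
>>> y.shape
(5, 5)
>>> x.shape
(5, 5)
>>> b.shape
(5, 19, 11, 5)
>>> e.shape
(5, 19, 11, 5)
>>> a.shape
(5, 19, 11, 5)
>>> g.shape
(5, 19, 11, 5)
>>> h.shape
(5, 19, 11, 5)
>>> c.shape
(5, 19, 11, 5)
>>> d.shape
(11, 37, 5)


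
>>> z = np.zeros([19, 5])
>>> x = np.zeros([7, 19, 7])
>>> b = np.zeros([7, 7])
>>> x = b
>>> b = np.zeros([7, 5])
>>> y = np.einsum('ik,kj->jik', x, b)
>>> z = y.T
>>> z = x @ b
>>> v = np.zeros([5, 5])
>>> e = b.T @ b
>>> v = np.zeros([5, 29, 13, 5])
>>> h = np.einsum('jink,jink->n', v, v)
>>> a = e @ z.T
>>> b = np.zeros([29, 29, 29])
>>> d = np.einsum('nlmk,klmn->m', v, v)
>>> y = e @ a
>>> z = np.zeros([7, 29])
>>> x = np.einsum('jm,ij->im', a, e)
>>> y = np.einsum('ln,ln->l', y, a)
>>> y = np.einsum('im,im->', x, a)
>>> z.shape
(7, 29)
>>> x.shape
(5, 7)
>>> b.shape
(29, 29, 29)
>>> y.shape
()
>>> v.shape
(5, 29, 13, 5)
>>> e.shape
(5, 5)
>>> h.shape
(13,)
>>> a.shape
(5, 7)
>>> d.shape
(13,)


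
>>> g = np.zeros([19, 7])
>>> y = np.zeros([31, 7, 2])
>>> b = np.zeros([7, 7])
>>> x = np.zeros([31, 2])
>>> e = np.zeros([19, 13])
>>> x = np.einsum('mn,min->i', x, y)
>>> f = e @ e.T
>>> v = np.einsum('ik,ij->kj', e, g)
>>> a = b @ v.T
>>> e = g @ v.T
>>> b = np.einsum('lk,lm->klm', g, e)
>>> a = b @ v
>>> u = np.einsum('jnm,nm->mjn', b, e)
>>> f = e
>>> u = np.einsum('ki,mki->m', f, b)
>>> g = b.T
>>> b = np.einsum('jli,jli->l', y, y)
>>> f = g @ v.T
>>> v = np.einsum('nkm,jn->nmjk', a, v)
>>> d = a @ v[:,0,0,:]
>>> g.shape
(13, 19, 7)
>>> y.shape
(31, 7, 2)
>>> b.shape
(7,)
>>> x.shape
(7,)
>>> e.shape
(19, 13)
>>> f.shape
(13, 19, 13)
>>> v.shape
(7, 7, 13, 19)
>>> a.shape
(7, 19, 7)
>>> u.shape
(7,)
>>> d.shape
(7, 19, 19)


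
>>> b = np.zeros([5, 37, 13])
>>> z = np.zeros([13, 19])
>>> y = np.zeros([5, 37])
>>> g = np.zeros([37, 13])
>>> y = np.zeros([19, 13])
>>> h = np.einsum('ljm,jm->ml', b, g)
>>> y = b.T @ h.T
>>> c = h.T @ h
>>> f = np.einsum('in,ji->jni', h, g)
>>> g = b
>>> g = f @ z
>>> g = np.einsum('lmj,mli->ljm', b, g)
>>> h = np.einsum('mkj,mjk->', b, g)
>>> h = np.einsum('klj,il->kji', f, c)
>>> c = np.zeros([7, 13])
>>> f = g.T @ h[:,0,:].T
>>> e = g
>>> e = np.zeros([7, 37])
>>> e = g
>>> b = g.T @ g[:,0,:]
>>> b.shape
(37, 13, 37)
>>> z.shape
(13, 19)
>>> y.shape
(13, 37, 13)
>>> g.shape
(5, 13, 37)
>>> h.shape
(37, 13, 5)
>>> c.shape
(7, 13)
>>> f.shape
(37, 13, 37)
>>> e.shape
(5, 13, 37)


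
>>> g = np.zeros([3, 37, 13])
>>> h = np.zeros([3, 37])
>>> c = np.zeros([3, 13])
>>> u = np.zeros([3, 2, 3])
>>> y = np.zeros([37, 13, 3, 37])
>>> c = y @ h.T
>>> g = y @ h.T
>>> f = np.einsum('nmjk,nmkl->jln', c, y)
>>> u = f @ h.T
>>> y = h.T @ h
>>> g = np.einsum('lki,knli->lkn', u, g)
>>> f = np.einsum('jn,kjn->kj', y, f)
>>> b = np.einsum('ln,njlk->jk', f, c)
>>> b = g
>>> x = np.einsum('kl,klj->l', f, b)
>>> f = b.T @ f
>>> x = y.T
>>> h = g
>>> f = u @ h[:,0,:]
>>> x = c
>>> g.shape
(3, 37, 13)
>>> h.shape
(3, 37, 13)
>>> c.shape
(37, 13, 3, 3)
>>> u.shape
(3, 37, 3)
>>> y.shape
(37, 37)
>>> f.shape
(3, 37, 13)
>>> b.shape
(3, 37, 13)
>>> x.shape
(37, 13, 3, 3)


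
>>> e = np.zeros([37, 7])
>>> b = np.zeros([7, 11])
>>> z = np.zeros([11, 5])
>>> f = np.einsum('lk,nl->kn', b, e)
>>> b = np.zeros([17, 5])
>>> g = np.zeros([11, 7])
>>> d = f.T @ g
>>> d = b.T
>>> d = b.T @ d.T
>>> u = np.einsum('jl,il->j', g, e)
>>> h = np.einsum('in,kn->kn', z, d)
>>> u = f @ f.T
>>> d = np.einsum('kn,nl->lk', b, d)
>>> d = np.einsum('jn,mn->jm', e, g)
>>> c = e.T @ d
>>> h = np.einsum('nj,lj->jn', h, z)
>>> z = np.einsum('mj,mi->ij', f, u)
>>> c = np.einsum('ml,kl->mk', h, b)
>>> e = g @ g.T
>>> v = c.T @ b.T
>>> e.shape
(11, 11)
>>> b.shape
(17, 5)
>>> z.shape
(11, 37)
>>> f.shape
(11, 37)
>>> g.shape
(11, 7)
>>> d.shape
(37, 11)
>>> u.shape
(11, 11)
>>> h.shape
(5, 5)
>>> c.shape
(5, 17)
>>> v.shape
(17, 17)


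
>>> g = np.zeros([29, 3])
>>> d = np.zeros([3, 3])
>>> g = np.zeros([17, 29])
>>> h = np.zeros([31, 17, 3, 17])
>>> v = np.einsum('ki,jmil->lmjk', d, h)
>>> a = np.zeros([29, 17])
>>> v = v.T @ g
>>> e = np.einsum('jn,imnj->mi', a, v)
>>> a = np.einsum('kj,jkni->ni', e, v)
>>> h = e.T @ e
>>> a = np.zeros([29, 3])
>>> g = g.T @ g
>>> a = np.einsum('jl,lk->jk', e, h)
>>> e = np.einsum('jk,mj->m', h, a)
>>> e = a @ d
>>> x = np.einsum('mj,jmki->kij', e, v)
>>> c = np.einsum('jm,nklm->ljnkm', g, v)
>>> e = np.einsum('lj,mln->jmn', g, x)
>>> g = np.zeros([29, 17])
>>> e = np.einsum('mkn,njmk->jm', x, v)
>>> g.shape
(29, 17)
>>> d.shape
(3, 3)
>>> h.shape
(3, 3)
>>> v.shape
(3, 31, 17, 29)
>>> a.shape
(31, 3)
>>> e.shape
(31, 17)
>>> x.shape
(17, 29, 3)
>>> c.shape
(17, 29, 3, 31, 29)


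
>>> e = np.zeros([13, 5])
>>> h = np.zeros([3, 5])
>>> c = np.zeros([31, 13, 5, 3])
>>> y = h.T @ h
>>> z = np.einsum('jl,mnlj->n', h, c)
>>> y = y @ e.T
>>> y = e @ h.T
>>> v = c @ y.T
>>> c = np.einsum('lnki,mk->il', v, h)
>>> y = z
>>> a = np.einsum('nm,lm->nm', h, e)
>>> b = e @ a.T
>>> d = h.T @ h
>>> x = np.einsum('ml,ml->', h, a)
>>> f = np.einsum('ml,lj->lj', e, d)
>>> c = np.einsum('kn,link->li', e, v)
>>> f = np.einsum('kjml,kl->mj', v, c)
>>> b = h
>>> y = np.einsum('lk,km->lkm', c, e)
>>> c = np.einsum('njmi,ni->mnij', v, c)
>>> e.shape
(13, 5)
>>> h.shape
(3, 5)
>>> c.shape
(5, 31, 13, 13)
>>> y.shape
(31, 13, 5)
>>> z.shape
(13,)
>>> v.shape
(31, 13, 5, 13)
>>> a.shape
(3, 5)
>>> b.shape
(3, 5)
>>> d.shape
(5, 5)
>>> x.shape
()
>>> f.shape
(5, 13)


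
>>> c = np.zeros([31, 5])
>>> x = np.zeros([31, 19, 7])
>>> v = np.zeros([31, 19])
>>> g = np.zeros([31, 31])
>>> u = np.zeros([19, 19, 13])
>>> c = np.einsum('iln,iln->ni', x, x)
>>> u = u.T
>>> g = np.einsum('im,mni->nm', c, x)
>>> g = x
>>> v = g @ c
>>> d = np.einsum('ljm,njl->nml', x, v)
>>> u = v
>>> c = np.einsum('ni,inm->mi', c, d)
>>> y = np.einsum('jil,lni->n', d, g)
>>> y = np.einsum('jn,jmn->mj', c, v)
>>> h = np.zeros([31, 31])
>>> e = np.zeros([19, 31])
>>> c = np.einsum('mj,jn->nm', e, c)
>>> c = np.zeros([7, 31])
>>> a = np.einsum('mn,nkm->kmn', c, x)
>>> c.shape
(7, 31)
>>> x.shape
(31, 19, 7)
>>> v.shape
(31, 19, 31)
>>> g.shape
(31, 19, 7)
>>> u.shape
(31, 19, 31)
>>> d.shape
(31, 7, 31)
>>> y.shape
(19, 31)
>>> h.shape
(31, 31)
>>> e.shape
(19, 31)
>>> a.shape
(19, 7, 31)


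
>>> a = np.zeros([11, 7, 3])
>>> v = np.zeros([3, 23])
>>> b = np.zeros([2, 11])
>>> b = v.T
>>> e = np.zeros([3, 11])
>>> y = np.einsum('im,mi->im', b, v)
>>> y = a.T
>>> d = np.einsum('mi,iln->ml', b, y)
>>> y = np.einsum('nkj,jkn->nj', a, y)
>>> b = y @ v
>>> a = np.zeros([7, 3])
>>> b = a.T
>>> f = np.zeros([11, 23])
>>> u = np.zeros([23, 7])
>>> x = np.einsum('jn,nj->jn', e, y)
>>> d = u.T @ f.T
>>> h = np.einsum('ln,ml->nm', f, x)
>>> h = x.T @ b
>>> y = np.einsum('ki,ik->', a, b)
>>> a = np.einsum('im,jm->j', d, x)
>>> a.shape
(3,)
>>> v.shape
(3, 23)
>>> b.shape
(3, 7)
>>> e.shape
(3, 11)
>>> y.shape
()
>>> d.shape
(7, 11)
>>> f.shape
(11, 23)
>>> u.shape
(23, 7)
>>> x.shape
(3, 11)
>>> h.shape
(11, 7)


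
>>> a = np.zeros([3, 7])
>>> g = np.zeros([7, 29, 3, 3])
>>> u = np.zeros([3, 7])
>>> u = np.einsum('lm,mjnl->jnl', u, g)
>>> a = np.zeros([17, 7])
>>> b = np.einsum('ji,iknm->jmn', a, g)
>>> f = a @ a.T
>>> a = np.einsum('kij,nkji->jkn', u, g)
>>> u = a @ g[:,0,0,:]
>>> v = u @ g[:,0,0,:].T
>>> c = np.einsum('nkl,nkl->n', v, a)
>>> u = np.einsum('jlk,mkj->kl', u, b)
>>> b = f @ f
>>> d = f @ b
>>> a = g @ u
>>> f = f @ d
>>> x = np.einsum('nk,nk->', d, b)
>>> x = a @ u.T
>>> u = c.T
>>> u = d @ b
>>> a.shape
(7, 29, 3, 29)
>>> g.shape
(7, 29, 3, 3)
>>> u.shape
(17, 17)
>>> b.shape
(17, 17)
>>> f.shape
(17, 17)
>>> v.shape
(3, 29, 7)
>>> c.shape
(3,)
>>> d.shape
(17, 17)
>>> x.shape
(7, 29, 3, 3)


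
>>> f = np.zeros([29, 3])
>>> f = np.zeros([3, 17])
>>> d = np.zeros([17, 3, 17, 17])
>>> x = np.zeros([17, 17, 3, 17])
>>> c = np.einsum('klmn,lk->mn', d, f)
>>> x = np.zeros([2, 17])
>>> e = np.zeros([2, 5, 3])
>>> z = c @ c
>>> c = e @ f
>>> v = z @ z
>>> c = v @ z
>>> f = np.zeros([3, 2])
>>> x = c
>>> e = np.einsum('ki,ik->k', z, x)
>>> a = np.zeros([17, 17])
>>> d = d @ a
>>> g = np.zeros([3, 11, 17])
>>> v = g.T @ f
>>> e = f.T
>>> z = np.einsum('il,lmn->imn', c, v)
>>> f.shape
(3, 2)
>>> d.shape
(17, 3, 17, 17)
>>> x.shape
(17, 17)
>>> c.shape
(17, 17)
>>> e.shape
(2, 3)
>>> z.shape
(17, 11, 2)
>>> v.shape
(17, 11, 2)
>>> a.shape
(17, 17)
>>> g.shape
(3, 11, 17)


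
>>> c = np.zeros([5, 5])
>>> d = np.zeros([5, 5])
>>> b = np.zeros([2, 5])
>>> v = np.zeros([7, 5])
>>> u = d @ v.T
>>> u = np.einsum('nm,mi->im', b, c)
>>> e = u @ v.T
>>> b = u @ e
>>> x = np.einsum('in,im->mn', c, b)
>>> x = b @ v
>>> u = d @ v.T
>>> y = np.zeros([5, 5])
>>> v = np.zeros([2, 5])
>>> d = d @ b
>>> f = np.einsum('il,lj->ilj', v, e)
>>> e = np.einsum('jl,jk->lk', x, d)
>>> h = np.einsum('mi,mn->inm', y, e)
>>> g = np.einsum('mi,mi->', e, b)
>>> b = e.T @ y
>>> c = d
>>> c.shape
(5, 7)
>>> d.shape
(5, 7)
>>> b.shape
(7, 5)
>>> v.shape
(2, 5)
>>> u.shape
(5, 7)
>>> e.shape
(5, 7)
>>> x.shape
(5, 5)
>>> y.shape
(5, 5)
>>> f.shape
(2, 5, 7)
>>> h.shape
(5, 7, 5)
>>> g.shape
()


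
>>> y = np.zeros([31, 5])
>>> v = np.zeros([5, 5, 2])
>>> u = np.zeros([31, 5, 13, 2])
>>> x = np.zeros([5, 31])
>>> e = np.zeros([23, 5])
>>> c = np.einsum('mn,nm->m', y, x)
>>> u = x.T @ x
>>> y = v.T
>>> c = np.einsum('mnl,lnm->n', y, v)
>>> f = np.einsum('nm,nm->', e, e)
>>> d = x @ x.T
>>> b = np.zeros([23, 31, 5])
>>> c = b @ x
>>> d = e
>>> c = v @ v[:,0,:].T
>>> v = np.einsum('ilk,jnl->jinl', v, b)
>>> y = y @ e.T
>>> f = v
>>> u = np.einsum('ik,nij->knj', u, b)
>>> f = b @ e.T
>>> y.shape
(2, 5, 23)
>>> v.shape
(23, 5, 31, 5)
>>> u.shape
(31, 23, 5)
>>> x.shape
(5, 31)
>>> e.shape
(23, 5)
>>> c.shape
(5, 5, 5)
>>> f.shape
(23, 31, 23)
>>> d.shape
(23, 5)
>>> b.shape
(23, 31, 5)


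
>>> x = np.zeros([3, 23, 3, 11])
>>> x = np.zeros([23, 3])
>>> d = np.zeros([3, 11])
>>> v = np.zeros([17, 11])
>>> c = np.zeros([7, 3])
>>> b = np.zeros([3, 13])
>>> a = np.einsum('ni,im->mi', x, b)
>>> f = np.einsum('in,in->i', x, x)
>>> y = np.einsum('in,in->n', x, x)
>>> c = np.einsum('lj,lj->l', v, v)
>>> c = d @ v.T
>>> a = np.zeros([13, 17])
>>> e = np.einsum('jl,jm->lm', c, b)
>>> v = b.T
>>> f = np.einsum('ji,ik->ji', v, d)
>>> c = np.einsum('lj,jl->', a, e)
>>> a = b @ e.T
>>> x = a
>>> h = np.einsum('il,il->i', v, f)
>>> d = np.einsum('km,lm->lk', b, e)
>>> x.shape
(3, 17)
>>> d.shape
(17, 3)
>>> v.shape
(13, 3)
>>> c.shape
()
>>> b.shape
(3, 13)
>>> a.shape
(3, 17)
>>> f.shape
(13, 3)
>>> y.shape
(3,)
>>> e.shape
(17, 13)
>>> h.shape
(13,)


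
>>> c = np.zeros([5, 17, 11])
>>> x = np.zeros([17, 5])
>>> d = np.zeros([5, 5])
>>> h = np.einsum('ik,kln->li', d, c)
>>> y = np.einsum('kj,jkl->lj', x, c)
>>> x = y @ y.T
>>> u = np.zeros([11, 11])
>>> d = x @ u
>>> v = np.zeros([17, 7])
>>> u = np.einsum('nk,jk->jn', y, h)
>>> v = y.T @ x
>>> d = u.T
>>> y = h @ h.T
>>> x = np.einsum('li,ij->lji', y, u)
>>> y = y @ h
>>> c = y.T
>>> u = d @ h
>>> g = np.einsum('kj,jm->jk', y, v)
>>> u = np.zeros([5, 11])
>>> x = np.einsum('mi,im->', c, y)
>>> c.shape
(5, 17)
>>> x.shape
()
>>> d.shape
(11, 17)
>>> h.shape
(17, 5)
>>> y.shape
(17, 5)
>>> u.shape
(5, 11)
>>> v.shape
(5, 11)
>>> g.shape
(5, 17)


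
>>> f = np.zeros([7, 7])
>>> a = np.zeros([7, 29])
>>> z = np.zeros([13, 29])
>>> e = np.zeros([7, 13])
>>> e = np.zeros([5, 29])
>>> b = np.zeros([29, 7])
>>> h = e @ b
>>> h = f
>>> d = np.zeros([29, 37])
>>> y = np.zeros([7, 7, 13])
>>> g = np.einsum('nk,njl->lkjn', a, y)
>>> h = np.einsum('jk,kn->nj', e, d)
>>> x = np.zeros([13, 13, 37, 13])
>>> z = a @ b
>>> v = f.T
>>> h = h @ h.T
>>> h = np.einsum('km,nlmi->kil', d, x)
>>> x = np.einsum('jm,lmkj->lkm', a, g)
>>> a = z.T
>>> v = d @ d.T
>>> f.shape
(7, 7)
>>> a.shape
(7, 7)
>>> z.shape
(7, 7)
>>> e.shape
(5, 29)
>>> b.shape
(29, 7)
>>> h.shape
(29, 13, 13)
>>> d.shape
(29, 37)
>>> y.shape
(7, 7, 13)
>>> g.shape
(13, 29, 7, 7)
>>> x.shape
(13, 7, 29)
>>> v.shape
(29, 29)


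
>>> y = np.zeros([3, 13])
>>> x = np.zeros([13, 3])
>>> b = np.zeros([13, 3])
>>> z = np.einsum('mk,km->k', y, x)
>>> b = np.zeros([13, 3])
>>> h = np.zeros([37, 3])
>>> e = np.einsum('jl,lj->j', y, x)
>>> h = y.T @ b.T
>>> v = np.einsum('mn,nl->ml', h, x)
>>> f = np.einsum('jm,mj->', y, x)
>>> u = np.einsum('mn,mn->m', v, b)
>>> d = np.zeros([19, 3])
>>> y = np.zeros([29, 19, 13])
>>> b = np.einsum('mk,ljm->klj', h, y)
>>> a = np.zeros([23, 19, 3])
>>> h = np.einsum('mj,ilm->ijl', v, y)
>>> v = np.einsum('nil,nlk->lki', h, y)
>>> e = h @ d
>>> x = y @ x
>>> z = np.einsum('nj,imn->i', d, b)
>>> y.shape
(29, 19, 13)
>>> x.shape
(29, 19, 3)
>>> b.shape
(13, 29, 19)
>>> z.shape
(13,)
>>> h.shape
(29, 3, 19)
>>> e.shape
(29, 3, 3)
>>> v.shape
(19, 13, 3)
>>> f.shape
()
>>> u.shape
(13,)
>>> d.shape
(19, 3)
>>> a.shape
(23, 19, 3)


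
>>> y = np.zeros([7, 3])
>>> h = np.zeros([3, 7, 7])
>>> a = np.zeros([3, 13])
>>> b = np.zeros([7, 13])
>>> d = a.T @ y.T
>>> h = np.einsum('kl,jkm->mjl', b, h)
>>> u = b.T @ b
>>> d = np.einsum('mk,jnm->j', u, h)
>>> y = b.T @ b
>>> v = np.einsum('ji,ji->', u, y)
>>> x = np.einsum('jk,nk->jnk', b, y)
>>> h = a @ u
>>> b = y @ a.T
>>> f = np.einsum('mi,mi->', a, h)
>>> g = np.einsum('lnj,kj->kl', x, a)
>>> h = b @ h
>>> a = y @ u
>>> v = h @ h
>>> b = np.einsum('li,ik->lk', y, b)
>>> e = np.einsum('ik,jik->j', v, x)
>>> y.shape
(13, 13)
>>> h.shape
(13, 13)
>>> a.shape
(13, 13)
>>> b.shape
(13, 3)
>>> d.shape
(7,)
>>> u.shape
(13, 13)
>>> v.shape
(13, 13)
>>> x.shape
(7, 13, 13)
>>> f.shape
()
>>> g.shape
(3, 7)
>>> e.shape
(7,)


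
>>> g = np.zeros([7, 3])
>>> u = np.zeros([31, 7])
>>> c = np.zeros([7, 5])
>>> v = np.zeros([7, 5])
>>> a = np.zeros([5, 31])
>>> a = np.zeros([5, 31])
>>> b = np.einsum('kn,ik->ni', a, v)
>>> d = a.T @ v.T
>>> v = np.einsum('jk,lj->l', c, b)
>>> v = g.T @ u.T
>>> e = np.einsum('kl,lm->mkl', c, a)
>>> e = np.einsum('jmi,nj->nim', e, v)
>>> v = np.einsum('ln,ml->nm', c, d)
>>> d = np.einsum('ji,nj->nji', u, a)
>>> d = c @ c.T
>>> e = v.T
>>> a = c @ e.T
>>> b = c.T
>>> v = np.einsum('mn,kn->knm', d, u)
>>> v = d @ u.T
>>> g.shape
(7, 3)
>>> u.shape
(31, 7)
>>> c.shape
(7, 5)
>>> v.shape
(7, 31)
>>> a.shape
(7, 31)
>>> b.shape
(5, 7)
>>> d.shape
(7, 7)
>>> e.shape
(31, 5)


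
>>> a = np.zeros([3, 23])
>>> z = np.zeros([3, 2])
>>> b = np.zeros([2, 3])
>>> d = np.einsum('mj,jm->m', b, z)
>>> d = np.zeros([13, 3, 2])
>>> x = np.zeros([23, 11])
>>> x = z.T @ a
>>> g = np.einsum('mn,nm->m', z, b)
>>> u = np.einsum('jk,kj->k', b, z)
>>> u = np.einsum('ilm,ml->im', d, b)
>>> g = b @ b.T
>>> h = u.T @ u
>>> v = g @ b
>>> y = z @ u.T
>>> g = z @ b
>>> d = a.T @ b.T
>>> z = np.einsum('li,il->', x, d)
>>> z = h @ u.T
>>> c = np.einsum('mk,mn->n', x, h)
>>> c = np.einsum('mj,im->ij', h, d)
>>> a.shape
(3, 23)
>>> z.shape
(2, 13)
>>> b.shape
(2, 3)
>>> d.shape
(23, 2)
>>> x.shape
(2, 23)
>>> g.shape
(3, 3)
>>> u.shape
(13, 2)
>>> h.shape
(2, 2)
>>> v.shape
(2, 3)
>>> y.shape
(3, 13)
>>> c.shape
(23, 2)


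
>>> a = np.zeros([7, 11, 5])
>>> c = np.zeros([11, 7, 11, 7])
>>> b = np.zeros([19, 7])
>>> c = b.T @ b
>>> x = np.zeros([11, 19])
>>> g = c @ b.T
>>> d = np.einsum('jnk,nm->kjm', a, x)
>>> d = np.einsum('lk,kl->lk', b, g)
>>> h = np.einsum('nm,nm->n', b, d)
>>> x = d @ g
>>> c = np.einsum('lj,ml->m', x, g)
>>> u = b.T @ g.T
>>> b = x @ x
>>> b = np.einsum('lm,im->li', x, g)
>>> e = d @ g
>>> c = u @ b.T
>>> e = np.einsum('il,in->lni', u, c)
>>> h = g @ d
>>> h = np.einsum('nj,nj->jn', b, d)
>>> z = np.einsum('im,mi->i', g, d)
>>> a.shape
(7, 11, 5)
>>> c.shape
(7, 19)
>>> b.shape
(19, 7)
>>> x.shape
(19, 19)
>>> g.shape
(7, 19)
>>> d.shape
(19, 7)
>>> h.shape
(7, 19)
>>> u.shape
(7, 7)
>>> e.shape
(7, 19, 7)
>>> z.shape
(7,)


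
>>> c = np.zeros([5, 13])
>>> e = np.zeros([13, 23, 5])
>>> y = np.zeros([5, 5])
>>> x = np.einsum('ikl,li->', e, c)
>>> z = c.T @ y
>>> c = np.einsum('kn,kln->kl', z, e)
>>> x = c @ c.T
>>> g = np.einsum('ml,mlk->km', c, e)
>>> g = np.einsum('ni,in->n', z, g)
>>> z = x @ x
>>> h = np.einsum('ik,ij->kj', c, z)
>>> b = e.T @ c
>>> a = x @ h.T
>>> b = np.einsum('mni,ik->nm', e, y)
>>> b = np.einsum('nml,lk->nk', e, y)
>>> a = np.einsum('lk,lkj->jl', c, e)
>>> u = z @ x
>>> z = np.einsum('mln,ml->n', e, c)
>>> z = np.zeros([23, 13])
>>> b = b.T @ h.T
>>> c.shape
(13, 23)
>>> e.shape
(13, 23, 5)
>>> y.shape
(5, 5)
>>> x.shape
(13, 13)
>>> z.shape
(23, 13)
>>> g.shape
(13,)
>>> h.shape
(23, 13)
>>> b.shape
(5, 23)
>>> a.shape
(5, 13)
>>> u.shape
(13, 13)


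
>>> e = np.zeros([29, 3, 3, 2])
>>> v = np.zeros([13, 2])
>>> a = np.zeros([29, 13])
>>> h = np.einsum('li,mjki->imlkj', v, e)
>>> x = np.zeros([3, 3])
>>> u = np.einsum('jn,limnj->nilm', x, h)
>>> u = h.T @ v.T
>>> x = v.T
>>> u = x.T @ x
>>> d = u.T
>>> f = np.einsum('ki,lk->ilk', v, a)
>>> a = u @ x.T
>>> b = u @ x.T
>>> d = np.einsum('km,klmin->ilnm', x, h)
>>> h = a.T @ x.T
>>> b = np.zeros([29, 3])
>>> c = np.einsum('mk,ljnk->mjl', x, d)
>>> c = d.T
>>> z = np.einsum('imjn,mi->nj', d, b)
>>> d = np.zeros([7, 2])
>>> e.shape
(29, 3, 3, 2)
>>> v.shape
(13, 2)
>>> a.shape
(13, 2)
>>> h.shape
(2, 2)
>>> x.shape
(2, 13)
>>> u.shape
(13, 13)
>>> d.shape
(7, 2)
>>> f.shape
(2, 29, 13)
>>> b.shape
(29, 3)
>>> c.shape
(13, 3, 29, 3)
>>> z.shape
(13, 3)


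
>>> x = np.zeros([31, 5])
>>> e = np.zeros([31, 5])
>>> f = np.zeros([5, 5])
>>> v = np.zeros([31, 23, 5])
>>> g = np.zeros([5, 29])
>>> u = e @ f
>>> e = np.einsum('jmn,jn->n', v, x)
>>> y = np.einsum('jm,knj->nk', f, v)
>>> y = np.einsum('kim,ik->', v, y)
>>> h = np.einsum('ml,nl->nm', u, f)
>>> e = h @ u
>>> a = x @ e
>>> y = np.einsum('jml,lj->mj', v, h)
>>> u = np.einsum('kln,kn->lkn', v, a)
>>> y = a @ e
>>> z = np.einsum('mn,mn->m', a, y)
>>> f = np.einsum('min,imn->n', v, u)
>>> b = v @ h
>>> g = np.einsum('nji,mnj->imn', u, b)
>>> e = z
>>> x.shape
(31, 5)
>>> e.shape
(31,)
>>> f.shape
(5,)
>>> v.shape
(31, 23, 5)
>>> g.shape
(5, 31, 23)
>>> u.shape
(23, 31, 5)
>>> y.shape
(31, 5)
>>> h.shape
(5, 31)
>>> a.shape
(31, 5)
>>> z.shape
(31,)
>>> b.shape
(31, 23, 31)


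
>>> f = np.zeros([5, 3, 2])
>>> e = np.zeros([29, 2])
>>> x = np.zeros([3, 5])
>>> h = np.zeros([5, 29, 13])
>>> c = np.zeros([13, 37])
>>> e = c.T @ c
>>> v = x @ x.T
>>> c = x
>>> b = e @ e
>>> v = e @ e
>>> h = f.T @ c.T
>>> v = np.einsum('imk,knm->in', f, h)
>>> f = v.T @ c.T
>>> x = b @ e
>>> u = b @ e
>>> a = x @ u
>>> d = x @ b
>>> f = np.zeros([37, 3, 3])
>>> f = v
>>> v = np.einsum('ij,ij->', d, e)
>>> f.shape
(5, 3)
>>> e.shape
(37, 37)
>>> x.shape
(37, 37)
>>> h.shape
(2, 3, 3)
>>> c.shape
(3, 5)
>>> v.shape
()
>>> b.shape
(37, 37)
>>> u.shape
(37, 37)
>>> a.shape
(37, 37)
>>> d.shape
(37, 37)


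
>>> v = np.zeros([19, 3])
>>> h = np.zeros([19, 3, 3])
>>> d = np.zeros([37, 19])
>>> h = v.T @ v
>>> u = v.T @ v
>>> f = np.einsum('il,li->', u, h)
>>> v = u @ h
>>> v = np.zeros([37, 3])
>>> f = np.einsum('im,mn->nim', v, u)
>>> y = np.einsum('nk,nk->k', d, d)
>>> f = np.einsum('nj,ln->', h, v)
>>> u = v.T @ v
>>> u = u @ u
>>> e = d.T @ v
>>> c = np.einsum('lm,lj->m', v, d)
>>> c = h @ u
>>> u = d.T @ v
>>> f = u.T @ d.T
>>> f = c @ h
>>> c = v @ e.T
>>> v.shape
(37, 3)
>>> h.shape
(3, 3)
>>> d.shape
(37, 19)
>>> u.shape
(19, 3)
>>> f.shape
(3, 3)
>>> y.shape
(19,)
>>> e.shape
(19, 3)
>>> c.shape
(37, 19)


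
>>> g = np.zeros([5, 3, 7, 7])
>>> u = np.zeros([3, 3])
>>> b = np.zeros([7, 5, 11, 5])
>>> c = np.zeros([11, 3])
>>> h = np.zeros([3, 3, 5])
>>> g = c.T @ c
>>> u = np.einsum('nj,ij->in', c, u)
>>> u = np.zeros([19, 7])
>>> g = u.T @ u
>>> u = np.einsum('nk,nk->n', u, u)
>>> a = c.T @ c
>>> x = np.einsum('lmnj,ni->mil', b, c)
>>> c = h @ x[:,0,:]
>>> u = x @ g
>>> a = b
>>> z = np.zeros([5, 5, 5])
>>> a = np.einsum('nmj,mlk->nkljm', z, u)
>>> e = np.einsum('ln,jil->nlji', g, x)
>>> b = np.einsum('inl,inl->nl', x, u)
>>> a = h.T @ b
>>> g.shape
(7, 7)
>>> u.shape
(5, 3, 7)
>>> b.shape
(3, 7)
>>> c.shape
(3, 3, 7)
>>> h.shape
(3, 3, 5)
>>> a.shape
(5, 3, 7)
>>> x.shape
(5, 3, 7)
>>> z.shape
(5, 5, 5)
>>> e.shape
(7, 7, 5, 3)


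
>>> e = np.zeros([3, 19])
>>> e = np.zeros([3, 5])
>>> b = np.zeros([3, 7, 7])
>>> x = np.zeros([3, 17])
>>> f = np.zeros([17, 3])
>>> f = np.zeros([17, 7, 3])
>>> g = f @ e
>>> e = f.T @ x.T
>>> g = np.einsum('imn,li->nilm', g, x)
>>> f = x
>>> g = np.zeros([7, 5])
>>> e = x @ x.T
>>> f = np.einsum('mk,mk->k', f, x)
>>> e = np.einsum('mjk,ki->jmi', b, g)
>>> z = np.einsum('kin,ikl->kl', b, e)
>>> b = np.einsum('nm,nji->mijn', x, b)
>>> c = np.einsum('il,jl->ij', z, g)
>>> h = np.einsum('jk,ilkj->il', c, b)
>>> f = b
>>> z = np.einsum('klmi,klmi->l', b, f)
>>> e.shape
(7, 3, 5)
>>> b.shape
(17, 7, 7, 3)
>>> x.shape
(3, 17)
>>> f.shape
(17, 7, 7, 3)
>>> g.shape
(7, 5)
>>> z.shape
(7,)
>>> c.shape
(3, 7)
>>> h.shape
(17, 7)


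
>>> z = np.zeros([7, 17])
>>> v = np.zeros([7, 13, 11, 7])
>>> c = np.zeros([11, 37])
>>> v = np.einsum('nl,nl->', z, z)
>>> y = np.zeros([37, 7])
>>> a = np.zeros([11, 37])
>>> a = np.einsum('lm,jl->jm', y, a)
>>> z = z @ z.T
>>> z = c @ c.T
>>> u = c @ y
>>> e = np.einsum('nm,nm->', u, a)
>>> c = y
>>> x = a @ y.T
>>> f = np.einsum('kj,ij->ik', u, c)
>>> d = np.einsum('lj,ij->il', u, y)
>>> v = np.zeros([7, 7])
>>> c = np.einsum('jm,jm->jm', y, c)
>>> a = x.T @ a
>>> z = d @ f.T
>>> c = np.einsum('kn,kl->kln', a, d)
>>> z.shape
(37, 37)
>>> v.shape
(7, 7)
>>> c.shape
(37, 11, 7)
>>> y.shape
(37, 7)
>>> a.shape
(37, 7)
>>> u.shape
(11, 7)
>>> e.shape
()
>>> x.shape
(11, 37)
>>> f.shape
(37, 11)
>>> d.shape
(37, 11)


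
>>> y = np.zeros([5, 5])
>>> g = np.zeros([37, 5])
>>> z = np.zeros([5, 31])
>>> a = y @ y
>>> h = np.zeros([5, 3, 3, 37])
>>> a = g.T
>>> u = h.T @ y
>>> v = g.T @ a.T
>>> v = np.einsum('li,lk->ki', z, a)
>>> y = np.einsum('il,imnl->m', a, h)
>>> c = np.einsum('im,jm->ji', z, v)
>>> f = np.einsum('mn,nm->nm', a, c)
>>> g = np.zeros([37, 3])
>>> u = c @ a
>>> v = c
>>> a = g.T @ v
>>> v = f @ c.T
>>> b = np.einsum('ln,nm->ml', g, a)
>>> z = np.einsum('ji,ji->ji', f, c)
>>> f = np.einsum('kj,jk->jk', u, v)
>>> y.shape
(3,)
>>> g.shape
(37, 3)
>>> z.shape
(37, 5)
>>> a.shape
(3, 5)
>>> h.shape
(5, 3, 3, 37)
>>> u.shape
(37, 37)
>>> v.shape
(37, 37)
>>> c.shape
(37, 5)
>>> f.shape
(37, 37)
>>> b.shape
(5, 37)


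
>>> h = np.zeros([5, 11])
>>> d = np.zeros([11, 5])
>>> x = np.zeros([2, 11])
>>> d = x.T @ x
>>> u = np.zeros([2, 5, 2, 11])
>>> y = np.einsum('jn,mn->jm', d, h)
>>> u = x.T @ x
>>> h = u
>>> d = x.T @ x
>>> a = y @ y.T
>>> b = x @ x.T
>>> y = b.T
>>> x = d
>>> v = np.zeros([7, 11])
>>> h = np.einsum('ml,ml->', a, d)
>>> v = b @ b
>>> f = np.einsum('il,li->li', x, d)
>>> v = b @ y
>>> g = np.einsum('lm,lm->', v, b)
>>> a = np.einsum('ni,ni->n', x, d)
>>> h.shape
()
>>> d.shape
(11, 11)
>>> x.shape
(11, 11)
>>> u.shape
(11, 11)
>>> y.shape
(2, 2)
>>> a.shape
(11,)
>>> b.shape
(2, 2)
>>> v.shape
(2, 2)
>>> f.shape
(11, 11)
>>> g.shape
()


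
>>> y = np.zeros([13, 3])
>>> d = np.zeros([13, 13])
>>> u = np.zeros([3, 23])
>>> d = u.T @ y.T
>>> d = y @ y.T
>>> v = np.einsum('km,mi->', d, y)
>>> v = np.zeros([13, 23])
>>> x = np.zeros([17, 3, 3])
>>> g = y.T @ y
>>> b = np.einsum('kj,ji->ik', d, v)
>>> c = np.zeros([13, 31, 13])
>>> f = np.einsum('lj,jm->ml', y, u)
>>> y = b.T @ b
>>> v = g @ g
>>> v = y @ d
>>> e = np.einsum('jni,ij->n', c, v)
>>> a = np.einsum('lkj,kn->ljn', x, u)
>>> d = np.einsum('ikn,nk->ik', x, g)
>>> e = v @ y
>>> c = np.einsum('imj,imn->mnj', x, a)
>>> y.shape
(13, 13)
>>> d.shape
(17, 3)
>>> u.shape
(3, 23)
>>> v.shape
(13, 13)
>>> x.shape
(17, 3, 3)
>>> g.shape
(3, 3)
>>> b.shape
(23, 13)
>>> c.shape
(3, 23, 3)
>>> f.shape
(23, 13)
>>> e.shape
(13, 13)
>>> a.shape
(17, 3, 23)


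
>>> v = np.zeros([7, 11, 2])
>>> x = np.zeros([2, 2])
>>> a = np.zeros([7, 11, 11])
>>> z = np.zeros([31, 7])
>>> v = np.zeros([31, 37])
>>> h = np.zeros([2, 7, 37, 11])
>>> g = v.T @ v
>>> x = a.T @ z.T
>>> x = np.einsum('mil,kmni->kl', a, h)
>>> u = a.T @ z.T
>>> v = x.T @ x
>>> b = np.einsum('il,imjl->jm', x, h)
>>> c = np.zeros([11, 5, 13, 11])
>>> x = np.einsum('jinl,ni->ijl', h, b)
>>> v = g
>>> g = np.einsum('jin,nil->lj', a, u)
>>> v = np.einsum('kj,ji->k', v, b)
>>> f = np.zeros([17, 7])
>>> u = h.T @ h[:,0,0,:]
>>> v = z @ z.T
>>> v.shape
(31, 31)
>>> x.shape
(7, 2, 11)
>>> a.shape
(7, 11, 11)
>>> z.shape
(31, 7)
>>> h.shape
(2, 7, 37, 11)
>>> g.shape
(31, 7)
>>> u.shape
(11, 37, 7, 11)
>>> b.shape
(37, 7)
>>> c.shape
(11, 5, 13, 11)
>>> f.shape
(17, 7)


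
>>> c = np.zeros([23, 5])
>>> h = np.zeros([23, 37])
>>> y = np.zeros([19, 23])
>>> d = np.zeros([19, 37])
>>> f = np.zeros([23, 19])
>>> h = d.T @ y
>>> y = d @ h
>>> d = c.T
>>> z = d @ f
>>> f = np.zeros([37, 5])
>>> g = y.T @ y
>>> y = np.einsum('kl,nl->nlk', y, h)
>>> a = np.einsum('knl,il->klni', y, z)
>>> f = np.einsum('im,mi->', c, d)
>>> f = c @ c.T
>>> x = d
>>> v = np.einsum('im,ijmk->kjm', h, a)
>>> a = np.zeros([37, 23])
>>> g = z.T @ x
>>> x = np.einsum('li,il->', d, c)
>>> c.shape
(23, 5)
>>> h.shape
(37, 23)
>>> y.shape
(37, 23, 19)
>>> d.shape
(5, 23)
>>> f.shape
(23, 23)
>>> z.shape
(5, 19)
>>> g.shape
(19, 23)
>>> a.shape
(37, 23)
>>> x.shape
()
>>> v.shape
(5, 19, 23)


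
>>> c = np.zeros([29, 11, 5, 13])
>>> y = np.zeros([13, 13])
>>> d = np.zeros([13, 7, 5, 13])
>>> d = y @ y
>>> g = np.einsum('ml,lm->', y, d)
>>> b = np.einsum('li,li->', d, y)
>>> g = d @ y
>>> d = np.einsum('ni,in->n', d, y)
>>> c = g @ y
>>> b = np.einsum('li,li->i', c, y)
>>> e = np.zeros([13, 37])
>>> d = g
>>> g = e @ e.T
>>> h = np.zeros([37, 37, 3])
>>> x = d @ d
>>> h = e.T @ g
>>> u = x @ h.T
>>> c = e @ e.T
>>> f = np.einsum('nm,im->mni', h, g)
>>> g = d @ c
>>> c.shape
(13, 13)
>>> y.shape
(13, 13)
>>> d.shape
(13, 13)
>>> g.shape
(13, 13)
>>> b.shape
(13,)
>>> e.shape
(13, 37)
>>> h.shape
(37, 13)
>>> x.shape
(13, 13)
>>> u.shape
(13, 37)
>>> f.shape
(13, 37, 13)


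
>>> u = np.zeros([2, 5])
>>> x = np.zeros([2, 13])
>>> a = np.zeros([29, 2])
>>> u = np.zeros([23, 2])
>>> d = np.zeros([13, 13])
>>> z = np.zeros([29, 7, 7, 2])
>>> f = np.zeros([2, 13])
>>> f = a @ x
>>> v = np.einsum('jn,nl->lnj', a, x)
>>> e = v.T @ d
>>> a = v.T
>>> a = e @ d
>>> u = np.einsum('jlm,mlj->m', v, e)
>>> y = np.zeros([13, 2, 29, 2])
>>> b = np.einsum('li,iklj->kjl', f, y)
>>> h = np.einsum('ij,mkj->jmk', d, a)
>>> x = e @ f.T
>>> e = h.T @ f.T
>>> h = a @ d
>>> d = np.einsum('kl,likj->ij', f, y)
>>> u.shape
(29,)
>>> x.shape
(29, 2, 29)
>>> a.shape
(29, 2, 13)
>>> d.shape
(2, 2)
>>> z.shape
(29, 7, 7, 2)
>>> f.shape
(29, 13)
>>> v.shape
(13, 2, 29)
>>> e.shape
(2, 29, 29)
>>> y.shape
(13, 2, 29, 2)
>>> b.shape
(2, 2, 29)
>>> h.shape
(29, 2, 13)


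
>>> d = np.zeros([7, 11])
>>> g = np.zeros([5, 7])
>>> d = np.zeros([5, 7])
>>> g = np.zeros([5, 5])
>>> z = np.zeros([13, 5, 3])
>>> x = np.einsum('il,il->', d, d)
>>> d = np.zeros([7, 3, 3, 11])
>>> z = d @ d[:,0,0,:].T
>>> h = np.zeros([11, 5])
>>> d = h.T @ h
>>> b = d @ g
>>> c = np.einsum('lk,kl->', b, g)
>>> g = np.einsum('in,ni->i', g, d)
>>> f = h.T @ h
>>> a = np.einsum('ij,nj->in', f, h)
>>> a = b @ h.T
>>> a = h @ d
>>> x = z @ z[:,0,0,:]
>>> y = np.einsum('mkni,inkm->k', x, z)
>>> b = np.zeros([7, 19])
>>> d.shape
(5, 5)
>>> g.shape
(5,)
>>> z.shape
(7, 3, 3, 7)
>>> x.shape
(7, 3, 3, 7)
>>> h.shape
(11, 5)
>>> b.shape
(7, 19)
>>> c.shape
()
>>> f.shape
(5, 5)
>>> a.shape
(11, 5)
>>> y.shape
(3,)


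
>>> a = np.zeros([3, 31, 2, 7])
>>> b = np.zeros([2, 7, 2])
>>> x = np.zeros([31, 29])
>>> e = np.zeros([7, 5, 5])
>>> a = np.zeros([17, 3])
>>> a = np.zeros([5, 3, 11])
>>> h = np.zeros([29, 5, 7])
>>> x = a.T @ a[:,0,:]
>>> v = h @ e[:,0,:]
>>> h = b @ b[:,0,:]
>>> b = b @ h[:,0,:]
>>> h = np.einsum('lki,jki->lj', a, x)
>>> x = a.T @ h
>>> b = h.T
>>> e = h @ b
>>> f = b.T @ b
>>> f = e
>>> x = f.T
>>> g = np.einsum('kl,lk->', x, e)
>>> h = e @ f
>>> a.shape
(5, 3, 11)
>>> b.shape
(11, 5)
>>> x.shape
(5, 5)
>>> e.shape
(5, 5)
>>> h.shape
(5, 5)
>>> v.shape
(29, 5, 5)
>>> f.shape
(5, 5)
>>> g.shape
()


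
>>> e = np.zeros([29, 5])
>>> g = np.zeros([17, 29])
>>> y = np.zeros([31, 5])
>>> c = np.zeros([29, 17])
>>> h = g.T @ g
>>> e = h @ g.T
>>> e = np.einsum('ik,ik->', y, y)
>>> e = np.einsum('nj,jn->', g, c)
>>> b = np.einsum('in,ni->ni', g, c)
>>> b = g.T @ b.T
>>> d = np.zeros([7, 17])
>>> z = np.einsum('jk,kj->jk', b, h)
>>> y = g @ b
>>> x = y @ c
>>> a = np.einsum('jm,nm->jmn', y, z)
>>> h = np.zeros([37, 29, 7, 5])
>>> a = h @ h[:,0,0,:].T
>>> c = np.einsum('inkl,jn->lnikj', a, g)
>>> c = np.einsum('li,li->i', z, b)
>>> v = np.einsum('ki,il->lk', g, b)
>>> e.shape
()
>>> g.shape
(17, 29)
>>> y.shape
(17, 29)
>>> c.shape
(29,)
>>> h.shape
(37, 29, 7, 5)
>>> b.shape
(29, 29)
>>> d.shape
(7, 17)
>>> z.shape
(29, 29)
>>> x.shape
(17, 17)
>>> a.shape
(37, 29, 7, 37)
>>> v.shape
(29, 17)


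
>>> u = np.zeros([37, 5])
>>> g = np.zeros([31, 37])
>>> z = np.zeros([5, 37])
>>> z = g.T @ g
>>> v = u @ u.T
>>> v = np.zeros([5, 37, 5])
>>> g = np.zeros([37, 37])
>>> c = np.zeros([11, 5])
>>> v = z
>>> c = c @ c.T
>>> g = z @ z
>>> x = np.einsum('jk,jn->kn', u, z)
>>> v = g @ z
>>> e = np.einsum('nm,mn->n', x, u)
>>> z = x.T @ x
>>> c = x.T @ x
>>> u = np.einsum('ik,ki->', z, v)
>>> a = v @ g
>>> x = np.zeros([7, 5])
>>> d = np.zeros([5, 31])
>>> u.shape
()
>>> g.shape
(37, 37)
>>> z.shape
(37, 37)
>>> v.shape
(37, 37)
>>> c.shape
(37, 37)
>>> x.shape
(7, 5)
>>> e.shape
(5,)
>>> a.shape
(37, 37)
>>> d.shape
(5, 31)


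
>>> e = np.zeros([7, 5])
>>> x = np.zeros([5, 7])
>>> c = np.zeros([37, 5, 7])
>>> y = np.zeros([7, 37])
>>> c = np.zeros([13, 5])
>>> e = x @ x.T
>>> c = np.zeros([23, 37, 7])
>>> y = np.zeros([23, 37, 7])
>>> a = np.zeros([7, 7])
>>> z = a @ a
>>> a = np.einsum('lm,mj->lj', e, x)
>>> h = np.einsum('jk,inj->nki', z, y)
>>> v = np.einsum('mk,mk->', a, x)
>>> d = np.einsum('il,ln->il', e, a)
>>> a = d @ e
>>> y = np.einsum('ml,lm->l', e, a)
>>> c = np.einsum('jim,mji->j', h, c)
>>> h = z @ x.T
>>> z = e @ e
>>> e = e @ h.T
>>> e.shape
(5, 7)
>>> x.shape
(5, 7)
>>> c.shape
(37,)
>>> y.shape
(5,)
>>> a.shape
(5, 5)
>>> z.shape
(5, 5)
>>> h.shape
(7, 5)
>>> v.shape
()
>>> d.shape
(5, 5)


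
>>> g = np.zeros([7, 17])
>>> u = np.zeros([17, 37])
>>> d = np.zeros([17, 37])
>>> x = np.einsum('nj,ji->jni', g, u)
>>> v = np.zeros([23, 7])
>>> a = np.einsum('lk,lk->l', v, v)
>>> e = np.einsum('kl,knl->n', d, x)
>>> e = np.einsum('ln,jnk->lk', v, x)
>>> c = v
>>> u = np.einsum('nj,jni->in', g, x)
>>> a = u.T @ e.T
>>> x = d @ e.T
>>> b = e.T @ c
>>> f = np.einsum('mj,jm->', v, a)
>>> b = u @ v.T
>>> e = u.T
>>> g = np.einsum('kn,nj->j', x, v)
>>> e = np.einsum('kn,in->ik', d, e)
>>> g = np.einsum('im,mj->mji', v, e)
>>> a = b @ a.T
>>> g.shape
(7, 17, 23)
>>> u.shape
(37, 7)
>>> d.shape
(17, 37)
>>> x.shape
(17, 23)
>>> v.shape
(23, 7)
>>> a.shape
(37, 7)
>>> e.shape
(7, 17)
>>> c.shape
(23, 7)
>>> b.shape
(37, 23)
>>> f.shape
()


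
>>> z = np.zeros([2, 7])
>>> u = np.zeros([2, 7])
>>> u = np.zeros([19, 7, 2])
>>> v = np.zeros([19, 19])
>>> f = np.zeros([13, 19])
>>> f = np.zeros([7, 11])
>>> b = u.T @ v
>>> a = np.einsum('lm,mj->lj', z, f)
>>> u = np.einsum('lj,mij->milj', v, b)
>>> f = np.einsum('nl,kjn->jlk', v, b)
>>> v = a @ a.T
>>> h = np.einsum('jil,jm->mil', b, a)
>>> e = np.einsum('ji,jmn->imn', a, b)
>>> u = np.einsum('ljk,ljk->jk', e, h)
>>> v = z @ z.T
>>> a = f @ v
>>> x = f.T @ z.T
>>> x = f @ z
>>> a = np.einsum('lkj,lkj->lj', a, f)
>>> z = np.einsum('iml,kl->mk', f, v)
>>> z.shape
(19, 2)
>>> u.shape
(7, 19)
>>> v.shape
(2, 2)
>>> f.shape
(7, 19, 2)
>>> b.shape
(2, 7, 19)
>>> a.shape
(7, 2)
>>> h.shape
(11, 7, 19)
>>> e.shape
(11, 7, 19)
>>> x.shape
(7, 19, 7)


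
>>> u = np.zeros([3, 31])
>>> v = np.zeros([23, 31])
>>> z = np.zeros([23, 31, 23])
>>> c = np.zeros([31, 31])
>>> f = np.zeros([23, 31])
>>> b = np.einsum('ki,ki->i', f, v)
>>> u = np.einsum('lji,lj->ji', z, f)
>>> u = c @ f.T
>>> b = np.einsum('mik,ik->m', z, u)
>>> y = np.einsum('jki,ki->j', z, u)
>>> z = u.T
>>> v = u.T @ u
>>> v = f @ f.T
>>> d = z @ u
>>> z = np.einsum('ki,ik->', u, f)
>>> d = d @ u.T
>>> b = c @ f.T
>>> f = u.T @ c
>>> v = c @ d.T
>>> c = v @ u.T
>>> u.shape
(31, 23)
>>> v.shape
(31, 23)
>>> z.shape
()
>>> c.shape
(31, 31)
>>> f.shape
(23, 31)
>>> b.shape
(31, 23)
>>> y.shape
(23,)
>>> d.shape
(23, 31)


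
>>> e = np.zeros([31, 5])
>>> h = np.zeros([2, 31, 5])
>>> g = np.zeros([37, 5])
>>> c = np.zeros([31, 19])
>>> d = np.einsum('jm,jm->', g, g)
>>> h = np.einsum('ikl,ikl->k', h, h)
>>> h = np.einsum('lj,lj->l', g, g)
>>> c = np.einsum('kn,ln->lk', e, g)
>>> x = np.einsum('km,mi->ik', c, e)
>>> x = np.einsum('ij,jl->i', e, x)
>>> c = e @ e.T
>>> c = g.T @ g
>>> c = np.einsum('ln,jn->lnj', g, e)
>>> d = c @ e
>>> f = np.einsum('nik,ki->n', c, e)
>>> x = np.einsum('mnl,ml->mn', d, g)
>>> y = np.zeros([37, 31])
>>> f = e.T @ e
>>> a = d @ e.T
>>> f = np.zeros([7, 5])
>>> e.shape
(31, 5)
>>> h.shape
(37,)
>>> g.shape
(37, 5)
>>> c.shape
(37, 5, 31)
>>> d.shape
(37, 5, 5)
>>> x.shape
(37, 5)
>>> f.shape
(7, 5)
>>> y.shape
(37, 31)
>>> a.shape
(37, 5, 31)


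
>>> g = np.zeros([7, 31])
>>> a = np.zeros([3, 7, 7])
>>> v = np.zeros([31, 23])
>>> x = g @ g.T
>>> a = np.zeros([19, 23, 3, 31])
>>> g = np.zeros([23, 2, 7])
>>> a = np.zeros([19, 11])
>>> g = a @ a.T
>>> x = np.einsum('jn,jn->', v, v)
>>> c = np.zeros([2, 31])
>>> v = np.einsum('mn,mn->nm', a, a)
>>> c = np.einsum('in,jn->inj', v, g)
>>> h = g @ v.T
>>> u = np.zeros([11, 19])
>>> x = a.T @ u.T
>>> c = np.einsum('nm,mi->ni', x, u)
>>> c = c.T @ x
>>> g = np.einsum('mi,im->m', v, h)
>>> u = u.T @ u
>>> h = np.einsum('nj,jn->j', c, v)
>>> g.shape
(11,)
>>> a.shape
(19, 11)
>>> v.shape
(11, 19)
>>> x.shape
(11, 11)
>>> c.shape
(19, 11)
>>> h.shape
(11,)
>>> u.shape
(19, 19)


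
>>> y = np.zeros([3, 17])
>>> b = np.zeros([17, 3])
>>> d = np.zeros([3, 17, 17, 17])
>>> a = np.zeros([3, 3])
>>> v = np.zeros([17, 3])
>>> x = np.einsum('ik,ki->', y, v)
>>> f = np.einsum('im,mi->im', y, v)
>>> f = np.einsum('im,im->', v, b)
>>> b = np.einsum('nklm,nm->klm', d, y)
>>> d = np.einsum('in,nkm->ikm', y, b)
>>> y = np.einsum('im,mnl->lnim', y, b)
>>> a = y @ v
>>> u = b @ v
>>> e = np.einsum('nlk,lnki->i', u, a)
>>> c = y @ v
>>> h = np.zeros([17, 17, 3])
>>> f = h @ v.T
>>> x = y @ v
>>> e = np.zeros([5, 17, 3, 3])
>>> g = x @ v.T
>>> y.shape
(17, 17, 3, 17)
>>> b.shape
(17, 17, 17)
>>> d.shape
(3, 17, 17)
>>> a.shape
(17, 17, 3, 3)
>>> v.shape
(17, 3)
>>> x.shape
(17, 17, 3, 3)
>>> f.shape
(17, 17, 17)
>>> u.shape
(17, 17, 3)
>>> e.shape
(5, 17, 3, 3)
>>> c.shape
(17, 17, 3, 3)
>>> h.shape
(17, 17, 3)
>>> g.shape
(17, 17, 3, 17)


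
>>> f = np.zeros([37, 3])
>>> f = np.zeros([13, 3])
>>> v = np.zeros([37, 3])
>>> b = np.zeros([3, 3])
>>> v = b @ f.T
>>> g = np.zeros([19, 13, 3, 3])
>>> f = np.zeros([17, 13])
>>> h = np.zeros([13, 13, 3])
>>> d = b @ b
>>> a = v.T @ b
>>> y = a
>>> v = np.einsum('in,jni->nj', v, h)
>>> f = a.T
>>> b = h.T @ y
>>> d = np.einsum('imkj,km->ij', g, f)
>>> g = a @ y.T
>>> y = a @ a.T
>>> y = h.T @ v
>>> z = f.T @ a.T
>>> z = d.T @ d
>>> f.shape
(3, 13)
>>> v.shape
(13, 13)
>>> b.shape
(3, 13, 3)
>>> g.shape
(13, 13)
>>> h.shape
(13, 13, 3)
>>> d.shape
(19, 3)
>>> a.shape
(13, 3)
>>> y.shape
(3, 13, 13)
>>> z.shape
(3, 3)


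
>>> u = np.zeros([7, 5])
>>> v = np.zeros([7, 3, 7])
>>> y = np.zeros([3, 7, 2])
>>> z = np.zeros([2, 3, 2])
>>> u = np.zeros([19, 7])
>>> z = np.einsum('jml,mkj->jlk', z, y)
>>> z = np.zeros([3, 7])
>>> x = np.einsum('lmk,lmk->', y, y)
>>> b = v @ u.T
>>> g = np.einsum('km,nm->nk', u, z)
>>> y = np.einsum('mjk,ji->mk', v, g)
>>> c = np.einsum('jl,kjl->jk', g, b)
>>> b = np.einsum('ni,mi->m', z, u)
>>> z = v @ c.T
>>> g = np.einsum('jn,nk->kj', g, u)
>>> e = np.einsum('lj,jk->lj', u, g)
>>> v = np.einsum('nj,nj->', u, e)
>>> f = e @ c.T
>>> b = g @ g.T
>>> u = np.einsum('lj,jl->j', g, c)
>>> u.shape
(3,)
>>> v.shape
()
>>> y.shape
(7, 7)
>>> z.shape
(7, 3, 3)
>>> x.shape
()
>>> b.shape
(7, 7)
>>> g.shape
(7, 3)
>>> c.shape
(3, 7)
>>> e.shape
(19, 7)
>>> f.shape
(19, 3)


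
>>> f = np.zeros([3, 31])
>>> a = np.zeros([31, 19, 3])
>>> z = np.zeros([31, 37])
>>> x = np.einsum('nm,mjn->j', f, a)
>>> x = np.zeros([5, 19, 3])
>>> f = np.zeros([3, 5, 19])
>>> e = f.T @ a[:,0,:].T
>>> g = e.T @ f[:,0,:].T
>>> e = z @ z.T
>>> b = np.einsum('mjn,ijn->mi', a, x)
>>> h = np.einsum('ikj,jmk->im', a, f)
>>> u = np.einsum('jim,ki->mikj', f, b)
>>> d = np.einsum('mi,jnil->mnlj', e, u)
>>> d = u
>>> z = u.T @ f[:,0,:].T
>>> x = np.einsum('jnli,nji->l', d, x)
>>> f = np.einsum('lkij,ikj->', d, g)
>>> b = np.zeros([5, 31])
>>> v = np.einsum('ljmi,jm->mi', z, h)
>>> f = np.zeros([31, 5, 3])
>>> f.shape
(31, 5, 3)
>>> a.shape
(31, 19, 3)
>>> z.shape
(3, 31, 5, 3)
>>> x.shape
(31,)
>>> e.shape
(31, 31)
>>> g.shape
(31, 5, 3)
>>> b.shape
(5, 31)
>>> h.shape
(31, 5)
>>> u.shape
(19, 5, 31, 3)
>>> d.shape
(19, 5, 31, 3)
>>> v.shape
(5, 3)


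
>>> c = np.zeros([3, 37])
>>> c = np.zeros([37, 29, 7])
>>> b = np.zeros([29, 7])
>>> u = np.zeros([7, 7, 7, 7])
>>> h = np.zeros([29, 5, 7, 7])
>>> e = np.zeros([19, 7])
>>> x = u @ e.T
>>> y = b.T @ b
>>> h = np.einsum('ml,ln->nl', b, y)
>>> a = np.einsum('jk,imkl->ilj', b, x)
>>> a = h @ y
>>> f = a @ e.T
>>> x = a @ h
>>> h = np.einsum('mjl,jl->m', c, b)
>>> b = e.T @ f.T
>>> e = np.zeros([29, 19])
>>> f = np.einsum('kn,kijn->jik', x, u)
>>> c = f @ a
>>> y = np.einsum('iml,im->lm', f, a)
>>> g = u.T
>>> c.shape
(7, 7, 7)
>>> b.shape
(7, 7)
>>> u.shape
(7, 7, 7, 7)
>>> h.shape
(37,)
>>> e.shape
(29, 19)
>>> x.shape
(7, 7)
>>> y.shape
(7, 7)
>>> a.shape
(7, 7)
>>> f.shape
(7, 7, 7)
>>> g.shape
(7, 7, 7, 7)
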